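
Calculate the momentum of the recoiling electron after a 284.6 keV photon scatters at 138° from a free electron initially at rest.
2.1572e-22 kg·m/s

The electron is initially at rest, so by conservation of momentum:
p⃗_e = p⃗₀ − p⃗'  (incident photon momentum minus scattered photon momentum)

Photon momentum magnitudes (p = h/λ = E/c):
λ₀ = hc/E₀ = 4.3564 pm → p₀ = h/λ₀ = 1.5210e-22 kg·m/s
Δλ = λ_C(1 − cos 138°) = 4.2294 pm
λ' = 8.5858 pm → p' = h/λ' = 7.7174e-23 kg·m/s

The scattered photon makes angle θ = 138° with the incident direction, so by the law of cosines:
|p⃗_e|² = p₀² + p'² − 2p₀p'cos θ
|p⃗_e|² = (1.5210e-22)² + (7.7174e-23)² − 2·1.5210e-22·7.7174e-23·cos(138°)
|p⃗_e| = 2.1572e-22 kg·m/s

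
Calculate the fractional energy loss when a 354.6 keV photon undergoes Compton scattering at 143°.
0.5552 (or 55.52%)

Calculate initial and final photon energies:

Initial: E₀ = 354.6 keV → λ₀ = 3.4965 pm
Compton shift: Δλ = 4.3640 pm
Final wavelength: λ' = 7.8605 pm
Final energy: E' = 157.7307 keV

Fractional energy loss:
(E₀ - E')/E₀ = (354.6000 - 157.7307)/354.6000
= 196.8693/354.6000
= 0.5552
= 55.52%

(Intermediate values are shown rounded; full precision is carried through to the final answer.)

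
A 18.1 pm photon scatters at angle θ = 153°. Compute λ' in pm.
22.6882 pm

Using the Compton scattering formula:
λ' = λ + Δλ = λ + λ_C(1 - cos θ)

Given:
- Initial wavelength λ = 18.1 pm
- Scattering angle θ = 153°
- Compton wavelength λ_C ≈ 2.4263 pm

Calculate the shift:
Δλ = 2.4263 × (1 - cos(153°))
Δλ = 2.4263 × 1.8910
Δλ = 4.5882 pm

Final wavelength:
λ' = 18.1 + 4.5882 = 22.6882 pm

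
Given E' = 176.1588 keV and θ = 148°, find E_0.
485.4001 keV

Convert final energy to wavelength (hc ≈ 1239.842 keV·pm):
λ' = hc/E' = 1239.842 / 176.1588 = 7.0382 pm

Calculate the Compton shift:
Δλ = λ_C(1 - cos(148°))
Δλ = 2.4263 × (1 - cos(148°))
Δλ = 4.4839 pm

Initial wavelength:
λ = λ' - Δλ = 7.0382 - 4.4839 = 2.5543 pm

Initial energy:
E = hc/λ = 1239.842 / 2.5543 = 485.4001 keV

(Intermediate values are shown rounded; full precision is carried through to the final answer.)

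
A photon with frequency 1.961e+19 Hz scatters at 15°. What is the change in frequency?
1.055e+17 Hz (decrease)

Convert frequency to wavelength (c = 299792458 m/s):
λ₀ = c/f₀ = 299792458/1.961e+19 = 1.5287734e-11 m = 15.2877 pm

Calculate Compton shift:
Δλ = λ_C(1 - cos(15°)) = 0.0827 pm

Final wavelength:
λ' = λ₀ + Δλ = 15.2877 + 0.0827 = 15.3704 pm

Final frequency:
f' = c/λ' = 299792458/1.5370408e-11 = 1.9504522e+19 Hz

Frequency shift (decrease):
Δf = f₀ - f' = 1.961e+19 - 1.9504522e+19 = 1.055e+17 Hz

(Intermediate values are shown rounded; full precision is carried through to the final answer.)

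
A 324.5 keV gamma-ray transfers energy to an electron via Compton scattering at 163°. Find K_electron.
179.7834 keV

By energy conservation: K_e = E_initial - E_final

First find the scattered photon energy:
Initial wavelength: λ = hc/E = 3.8208 pm
Compton shift: Δλ = λ_C(1 - cos(163°)) = 4.7466 pm
Final wavelength: λ' = 3.8208 + 4.7466 = 8.5674 pm
Final photon energy: E' = hc/λ' = 144.7166 keV

Electron kinetic energy:
K_e = E - E' = 324.5000 - 144.7166 = 179.7834 keV

(Intermediate values are shown rounded; full precision is carried through to the final answer.)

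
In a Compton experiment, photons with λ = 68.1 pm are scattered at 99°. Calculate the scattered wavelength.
70.9059 pm

Using the Compton scattering formula:
λ' = λ + Δλ = λ + λ_C(1 - cos θ)

Given:
- Initial wavelength λ = 68.1 pm
- Scattering angle θ = 99°
- Compton wavelength λ_C ≈ 2.4263 pm

Calculate the shift:
Δλ = 2.4263 × (1 - cos(99°))
Δλ = 2.4263 × 1.1564
Δλ = 2.8059 pm

Final wavelength:
λ' = 68.1 + 2.8059 = 70.9059 pm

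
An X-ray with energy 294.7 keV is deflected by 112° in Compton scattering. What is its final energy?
164.3839 keV

First convert energy to wavelength:
λ = hc/E, with hc ≈ 1239.842 keV·pm (i.e. 1239.842 eV·nm)

For E = 294.7 keV = 294700 eV:
λ = 1239.842 keV·pm / 294.7 keV
λ = 4.2071 pm

Calculate the Compton shift:
Δλ = λ_C(1 - cos(112°)) = 2.4263 × 1.3746
Δλ = 3.3352 pm

Final wavelength:
λ' = 4.2071 + 3.3352 = 7.5424 pm

Final energy:
E' = hc/λ' = 1239.842 / 7.5424 = 164.3839 keV

(Intermediate values are shown rounded; full precision is carried through to the final answer.)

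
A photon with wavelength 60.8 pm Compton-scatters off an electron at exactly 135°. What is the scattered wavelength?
64.9420 pm

Using the Compton formula: λ' = λ + λ_C(1 − cos θ)

For θ = 135°, cos θ = -√2/2 (exact) ≈ -0.7071, so:
1 − cos 135° = 1 − (-√2/2) ≈ 1.7071

Δλ = λ_C × 1.7071 = 2.4263 × 1.7071 = 4.1420 pm

λ' = 60.8 + 4.1420 = 64.9420 pm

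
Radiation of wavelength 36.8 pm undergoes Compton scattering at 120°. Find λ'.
40.4395 pm

Using the Compton formula: λ' = λ + λ_C(1 − cos θ)

For θ = 120°, cos θ = -1/2 (exact) = -0.5000, so:
1 − cos 120° = 1 − (-1/2) = 1.5000

Δλ = λ_C × 1.5000 = 2.4263 × 1.5000 = 3.6395 pm

λ' = 36.8 + 3.6395 = 40.4395 pm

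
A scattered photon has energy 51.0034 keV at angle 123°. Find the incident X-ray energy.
60.3000 keV

Convert final energy to wavelength (hc ≈ 1239.842 keV·pm):
λ' = hc/E' = 1239.842 / 51.0034 = 24.3090 pm

Calculate the Compton shift:
Δλ = λ_C(1 - cos(123°))
Δλ = 2.4263 × (1 - cos(123°))
Δλ = 3.7478 pm

Initial wavelength:
λ = λ' - Δλ = 24.3090 - 3.7478 = 20.5612 pm

Initial energy:
E = hc/λ = 1239.842 / 20.5612 = 60.3000 keV

(Intermediate values are shown rounded; full precision is carried through to the final answer.)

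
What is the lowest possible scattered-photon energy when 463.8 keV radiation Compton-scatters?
164.7445 keV (at θ = 180°)

The scattered photon has minimum energy when its wavelength is maximum, i.e., when the Compton shift Δλ = λ_C(1 − cos θ) is maximum. This occurs at θ = 180° (backscattering), giving Δλ_max = 2λ_C = 4.8526 pm.

Initial wavelength: λ₀ = hc/E₀ = 2.6732 pm
Maximum final wavelength: λ'_max = λ₀ + 2λ_C = 2.6732 + 4.8526 = 7.5258 pm
Minimum final energy: E'_min = hc/λ'_max = 164.7445 keV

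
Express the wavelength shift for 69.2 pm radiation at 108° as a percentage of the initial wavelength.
4.5897%

Calculate the Compton shift:
Δλ = λ_C(1 - cos(108°))
Δλ = 2.4263 × (1 - cos(108°))
Δλ = 2.4263 × 1.3090
Δλ = 3.1761 pm

Percentage change:
(Δλ/λ₀) × 100 = (3.1761/69.2) × 100
= 4.5897%

(Intermediate values are shown rounded; full precision is carried through to the final answer.)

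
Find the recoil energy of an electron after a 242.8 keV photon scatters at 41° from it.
25.3443 keV

By energy conservation: K_e = E_initial - E_final

First find the scattered photon energy:
Initial wavelength: λ = hc/E = 5.1064 pm
Compton shift: Δλ = λ_C(1 - cos(41°)) = 0.5952 pm
Final wavelength: λ' = 5.1064 + 0.5952 = 5.7016 pm
Final photon energy: E' = hc/λ' = 217.4557 keV

Electron kinetic energy:
K_e = E - E' = 242.8000 - 217.4557 = 25.3443 keV

(Intermediate values are shown rounded; full precision is carried through to the final answer.)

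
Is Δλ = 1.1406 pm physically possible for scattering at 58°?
Yes, consistent

Calculate the expected shift for θ = 58°:

Δλ_expected = λ_C(1 - cos(58°))
Δλ_expected = 2.4263 × (1 - cos(58°))
Δλ_expected = 2.4263 × 0.4701
Δλ_expected = 1.1406 pm

Given shift: 1.1406 pm
Expected shift: 1.1406 pm
Difference: 0.0000 pm

The values match. This is consistent with Compton scattering at the stated angle.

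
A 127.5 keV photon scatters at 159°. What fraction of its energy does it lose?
0.3254 (or 32.54%)

Calculate initial and final photon energies:

Initial: E₀ = 127.5 keV → λ₀ = 9.7243 pm
Compton shift: Δλ = 4.6915 pm
Final wavelength: λ' = 14.4157 pm
Final energy: E' = 86.0063 keV

Fractional energy loss:
(E₀ - E')/E₀ = (127.5000 - 86.0063)/127.5000
= 41.4937/127.5000
= 0.3254
= 32.54%

(Intermediate values are shown rounded; full precision is carried through to the final answer.)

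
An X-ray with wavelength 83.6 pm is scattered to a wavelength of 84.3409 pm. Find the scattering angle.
46.00°

First find the wavelength shift:
Δλ = λ' - λ = 84.3409 - 83.6 = 0.7409 pm

Using Δλ = λ_C(1 - cos θ), with λ_C = h/(m_e·c) ≈ 2.42631024 pm:
cos θ = 1 - Δλ/λ_C
cos θ = 1 - 0.7409/2.42631024
cos θ = 0.694639

θ = arccos(0.694639)
θ = 46.00°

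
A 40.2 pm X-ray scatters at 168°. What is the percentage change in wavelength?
11.9393%

Calculate the Compton shift:
Δλ = λ_C(1 - cos(168°))
Δλ = 2.4263 × (1 - cos(168°))
Δλ = 2.4263 × 1.9781
Δλ = 4.7996 pm

Percentage change:
(Δλ/λ₀) × 100 = (4.7996/40.2) × 100
= 11.9393%

(Intermediate values are shown rounded; full precision is carried through to the final answer.)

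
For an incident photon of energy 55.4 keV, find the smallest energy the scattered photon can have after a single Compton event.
45.5281 keV (at θ = 180°)

The scattered photon has minimum energy when its wavelength is maximum, i.e., when the Compton shift Δλ = λ_C(1 − cos θ) is maximum. This occurs at θ = 180° (backscattering), giving Δλ_max = 2λ_C = 4.8526 pm.

Initial wavelength: λ₀ = hc/E₀ = 22.3798 pm
Maximum final wavelength: λ'_max = λ₀ + 2λ_C = 22.3798 + 4.8526 = 27.2324 pm
Minimum final energy: E'_min = hc/λ'_max = 45.5281 keV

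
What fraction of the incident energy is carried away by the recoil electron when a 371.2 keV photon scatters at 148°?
0.5731 (or 57.31%)

Calculate initial and final photon energies:

Initial: E₀ = 371.2 keV → λ₀ = 3.3401 pm
Compton shift: Δλ = 4.4839 pm
Final wavelength: λ' = 7.8240 pm
Final energy: E' = 158.4659 keV

Fractional energy loss:
(E₀ - E')/E₀ = (371.2000 - 158.4659)/371.2000
= 212.7341/371.2000
= 0.5731
= 57.31%

(Intermediate values are shown rounded; full precision is carried through to the final answer.)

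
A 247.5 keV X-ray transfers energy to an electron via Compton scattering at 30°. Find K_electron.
15.0816 keV

By energy conservation: K_e = E_initial - E_final

First find the scattered photon energy:
Initial wavelength: λ = hc/E = 5.0095 pm
Compton shift: Δλ = λ_C(1 - cos(30°)) = 0.3251 pm
Final wavelength: λ' = 5.0095 + 0.3251 = 5.3345 pm
Final photon energy: E' = hc/λ' = 232.4184 keV

Electron kinetic energy:
K_e = E - E' = 247.5000 - 232.4184 = 15.0816 keV

(Intermediate values are shown rounded; full precision is carried through to the final answer.)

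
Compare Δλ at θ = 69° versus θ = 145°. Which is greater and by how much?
145° produces the larger shift by a factor of 2.835

Calculate both shifts using Δλ = λ_C(1 - cos θ):

For θ₁ = 69°:
Δλ₁ = 2.4263 × (1 - cos(69°))
Δλ₁ = 2.4263 × 0.6416
Δλ₁ = 1.5568 pm

For θ₂ = 145°:
Δλ₂ = 2.4263 × (1 - cos(145°))
Δλ₂ = 2.4263 × 1.8192
Δλ₂ = 4.4138 pm

The 145° angle produces the larger shift.
Ratio: 4.4138/1.5568 = 2.835

(Intermediate values are shown rounded; full precision is carried through to the final answer.)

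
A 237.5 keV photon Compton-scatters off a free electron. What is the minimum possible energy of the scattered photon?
123.0856 keV (at θ = 180°)

The scattered photon has minimum energy when its wavelength is maximum, i.e., when the Compton shift Δλ = λ_C(1 − cos θ) is maximum. This occurs at θ = 180° (backscattering), giving Δλ_max = 2λ_C = 4.8526 pm.

Initial wavelength: λ₀ = hc/E₀ = 5.2204 pm
Maximum final wavelength: λ'_max = λ₀ + 2λ_C = 5.2204 + 4.8526 = 10.0730 pm
Minimum final energy: E'_min = hc/λ'_max = 123.0856 keV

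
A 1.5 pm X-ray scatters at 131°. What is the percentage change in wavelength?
267.8742%

Calculate the Compton shift:
Δλ = λ_C(1 - cos(131°))
Δλ = 2.4263 × (1 - cos(131°))
Δλ = 2.4263 × 1.6561
Δλ = 4.0181 pm

Percentage change:
(Δλ/λ₀) × 100 = (4.0181/1.5) × 100
= 267.8742%

(Intermediate values are shown rounded; full precision is carried through to the final answer.)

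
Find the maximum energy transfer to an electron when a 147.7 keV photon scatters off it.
54.1055 keV

Maximum energy transfer occurs at θ = 180° (backscattering).

Initial photon: E₀ = 147.7 keV → λ₀ = 8.3943 pm

Maximum Compton shift (at 180°):
Δλ_max = 2λ_C = 2 × 2.4263 = 4.8526 pm

Final wavelength:
λ' = 8.3943 + 4.8526 = 13.2469 pm

Minimum photon energy (maximum energy to electron):
E'_min = hc/λ' = 93.5945 keV

Maximum electron kinetic energy:
K_max = E₀ - E'_min = 147.7000 - 93.5945 = 54.1055 keV

(Intermediate values are shown rounded; full precision is carried through to the final answer.)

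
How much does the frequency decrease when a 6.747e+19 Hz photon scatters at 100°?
2.635e+19 Hz (decrease)

Convert frequency to wavelength (c = 299792458 m/s):
λ₀ = c/f₀ = 299792458/6.747e+19 = 4.4433446e-12 m = 4.4433 pm

Calculate Compton shift:
Δλ = λ_C(1 - cos(100°)) = 2.8476 pm

Final wavelength:
λ' = λ₀ + Δλ = 4.4433 + 2.8476 = 7.2910 pm

Final frequency:
f' = c/λ' = 299792458/7.2909792e-12 = 4.1118271e+19 Hz

Frequency shift (decrease):
Δf = f₀ - f' = 6.747e+19 - 4.1118271e+19 = 2.635e+19 Hz

(Intermediate values are shown rounded; full precision is carried through to the final answer.)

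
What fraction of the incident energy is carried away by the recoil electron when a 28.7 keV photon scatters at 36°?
0.0106 (or 1.06%)

Calculate initial and final photon energies:

Initial: E₀ = 28.7 keV → λ₀ = 43.2001 pm
Compton shift: Δλ = 0.4634 pm
Final wavelength: λ' = 43.6635 pm
Final energy: E' = 28.3954 keV

Fractional energy loss:
(E₀ - E')/E₀ = (28.7000 - 28.3954)/28.7000
= 0.3046/28.7000
= 0.0106
= 1.06%

(Intermediate values are shown rounded; full precision is carried through to the final answer.)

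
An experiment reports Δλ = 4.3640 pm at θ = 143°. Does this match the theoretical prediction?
Yes, consistent

Calculate the expected shift for θ = 143°:

Δλ_expected = λ_C(1 - cos(143°))
Δλ_expected = 2.4263 × (1 - cos(143°))
Δλ_expected = 2.4263 × 1.7986
Δλ_expected = 4.3640 pm

Given shift: 4.3640 pm
Expected shift: 4.3640 pm
Difference: 0.0000 pm

The values match. This is consistent with Compton scattering at the stated angle.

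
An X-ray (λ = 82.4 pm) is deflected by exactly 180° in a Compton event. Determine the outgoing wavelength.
87.2526 pm

Using the Compton formula: λ' = λ + λ_C(1 − cos θ)

For θ = 180°, cos θ = -1 (exact) = -1.0000, so:
1 − cos 180° = 1 − (-1) = 2.0000

Δλ = λ_C × 2.0000 = 2.4263 × 2.0000 = 4.8526 pm

λ' = 82.4 + 4.8526 = 87.2526 pm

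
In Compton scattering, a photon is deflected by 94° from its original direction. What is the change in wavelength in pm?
2.5956 pm

Using the Compton scattering formula:
Δλ = λ_C(1 - cos θ)

where λ_C = h/(m_e·c) ≈ 2.4263 pm is the Compton wavelength of an electron.

For θ = 94°:
cos(94°) = -0.0698
1 - cos(94°) = 1.0698

Δλ = 2.4263 × 1.0698
Δλ = 2.5956 pm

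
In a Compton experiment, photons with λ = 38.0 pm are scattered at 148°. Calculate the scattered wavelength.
42.4839 pm

Using the Compton scattering formula:
λ' = λ + Δλ = λ + λ_C(1 - cos θ)

Given:
- Initial wavelength λ = 38.0 pm
- Scattering angle θ = 148°
- Compton wavelength λ_C ≈ 2.4263 pm

Calculate the shift:
Δλ = 2.4263 × (1 - cos(148°))
Δλ = 2.4263 × 1.8480
Δλ = 4.4839 pm

Final wavelength:
λ' = 38.0 + 4.4839 = 42.4839 pm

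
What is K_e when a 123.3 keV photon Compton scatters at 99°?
26.8995 keV

By energy conservation: K_e = E_initial - E_final

First find the scattered photon energy:
Initial wavelength: λ = hc/E = 10.0555 pm
Compton shift: Δλ = λ_C(1 - cos(99°)) = 2.8059 pm
Final wavelength: λ' = 10.0555 + 2.8059 = 12.8614 pm
Final photon energy: E' = hc/λ' = 96.4005 keV

Electron kinetic energy:
K_e = E - E' = 123.3000 - 96.4005 = 26.8995 keV

(Intermediate values are shown rounded; full precision is carried through to the final answer.)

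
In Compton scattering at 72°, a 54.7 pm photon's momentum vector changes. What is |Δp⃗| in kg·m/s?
1.4032e-23 kg·m/s

Photon momentum magnitude is p = h/λ.

Initial momentum:
p₀ = h/λ = 6.6261e-34/5.4700e-11 = 1.2113e-23 kg·m/s

After scattering:
λ' = λ + Δλ = 54.7 + 1.6765 = 56.3765 pm
p' = h/λ' = 6.6261e-34/5.6377e-11 = 1.1753e-23 kg·m/s

Momentum is a vector; the scattered photon's direction makes angle θ = 72° with the incident direction. The magnitude of the vector change Δp⃗ = p⃗₀ − p⃗' is found from the law of cosines:
|Δp⃗|² = p₀² + p'² − 2p₀p'cos θ
|Δp⃗|² = (1.2113e-23)² + (1.1753e-23)² − 2·1.2113e-23·1.1753e-23·cos(72°)
|Δp⃗| = 1.4032e-23 kg·m/s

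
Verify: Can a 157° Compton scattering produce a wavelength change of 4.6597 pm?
Yes, consistent

Calculate the expected shift for θ = 157°:

Δλ_expected = λ_C(1 - cos(157°))
Δλ_expected = 2.4263 × (1 - cos(157°))
Δλ_expected = 2.4263 × 1.9205
Δλ_expected = 4.6597 pm

Given shift: 4.6597 pm
Expected shift: 4.6597 pm
Difference: 0.0000 pm

The values match. This is consistent with Compton scattering at the stated angle.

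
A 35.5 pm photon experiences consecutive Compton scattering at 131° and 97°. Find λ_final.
42.2401 pm

Apply Compton shift twice:

First scattering at θ₁ = 131°:
Δλ₁ = λ_C(1 - cos(131°))
Δλ₁ = 2.4263 × 1.6561
Δλ₁ = 4.0181 pm

After first scattering:
λ₁ = 35.5 + 4.0181 = 39.5181 pm

Second scattering at θ₂ = 97°:
Δλ₂ = λ_C(1 - cos(97°))
Δλ₂ = 2.4263 × 1.1219
Δλ₂ = 2.7220 pm

Final wavelength:
λ₂ = 39.5181 + 2.7220 = 42.2401 pm

Total shift: Δλ_total = 4.0181 + 2.7220 = 6.7401 pm

(Intermediate values are shown rounded; full precision is carried through to the final answer.)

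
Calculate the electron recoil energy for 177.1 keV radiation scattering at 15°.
2.0670 keV

By energy conservation: K_e = E_initial - E_final

First find the scattered photon energy:
Initial wavelength: λ = hc/E = 7.0008 pm
Compton shift: Δλ = λ_C(1 - cos(15°)) = 0.0827 pm
Final wavelength: λ' = 7.0008 + 0.0827 = 7.0835 pm
Final photon energy: E' = hc/λ' = 175.0330 keV

Electron kinetic energy:
K_e = E - E' = 177.1000 - 175.0330 = 2.0670 keV

(Intermediate values are shown rounded; full precision is carried through to the final answer.)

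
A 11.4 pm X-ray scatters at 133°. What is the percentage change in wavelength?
35.7987%

Calculate the Compton shift:
Δλ = λ_C(1 - cos(133°))
Δλ = 2.4263 × (1 - cos(133°))
Δλ = 2.4263 × 1.6820
Δλ = 4.0810 pm

Percentage change:
(Δλ/λ₀) × 100 = (4.0810/11.4) × 100
= 35.7987%

(Intermediate values are shown rounded; full precision is carried through to the final answer.)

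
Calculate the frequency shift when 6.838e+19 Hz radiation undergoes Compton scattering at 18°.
1.803e+18 Hz (decrease)

Convert frequency to wavelength (c = 299792458 m/s):
λ₀ = c/f₀ = 299792458/6.838e+19 = 4.3842126e-12 m = 4.3842 pm

Calculate Compton shift:
Δλ = λ_C(1 - cos(18°)) = 0.1188 pm

Final wavelength:
λ' = λ₀ + Δλ = 4.3842 + 0.1188 = 4.5030 pm

Final frequency:
f' = c/λ' = 299792458/4.5029647e-12 = 6.6576684e+19 Hz

Frequency shift (decrease):
Δf = f₀ - f' = 6.838e+19 - 6.6576684e+19 = 1.803e+18 Hz

(Intermediate values are shown rounded; full precision is carried through to the final answer.)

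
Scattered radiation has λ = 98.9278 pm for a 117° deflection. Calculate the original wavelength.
95.4000 pm

From λ' = λ + Δλ, we have λ = λ' - Δλ

First calculate the Compton shift:
Δλ = λ_C(1 - cos θ)
Δλ = 2.4263 × (1 - cos(117°))
Δλ = 2.4263 × 1.4540
Δλ = 3.5278 pm

Initial wavelength:
λ = λ' - Δλ
λ = 98.9278 - 3.5278
λ = 95.4000 pm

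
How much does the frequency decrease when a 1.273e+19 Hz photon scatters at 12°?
2.860e+16 Hz (decrease)

Convert frequency to wavelength (c = 299792458 m/s):
λ₀ = c/f₀ = 299792458/1.273e+19 = 2.3550075e-11 m = 23.5501 pm

Calculate Compton shift:
Δλ = λ_C(1 - cos(12°)) = 0.0530 pm

Final wavelength:
λ' = λ₀ + Δλ = 23.5501 + 0.0530 = 23.6031 pm

Final frequency:
f' = c/λ' = 299792458/2.3603096e-11 = 1.2701404e+19 Hz

Frequency shift (decrease):
Δf = f₀ - f' = 1.273e+19 - 1.2701404e+19 = 2.860e+16 Hz

(Intermediate values are shown rounded; full precision is carried through to the final answer.)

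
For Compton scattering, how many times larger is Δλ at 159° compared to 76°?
159° produces the larger shift by a factor of 2.551

Calculate both shifts using Δλ = λ_C(1 - cos θ):

For θ₁ = 76°:
Δλ₁ = 2.4263 × (1 - cos(76°))
Δλ₁ = 2.4263 × 0.7581
Δλ₁ = 1.8393 pm

For θ₂ = 159°:
Δλ₂ = 2.4263 × (1 - cos(159°))
Δλ₂ = 2.4263 × 1.9336
Δλ₂ = 4.6915 pm

The 159° angle produces the larger shift.
Ratio: 4.6915/1.8393 = 2.551

(Intermediate values are shown rounded; full precision is carried through to the final answer.)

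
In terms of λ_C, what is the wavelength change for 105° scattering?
1.2588 λ_C

The Compton shift formula is:
Δλ = λ_C(1 - cos θ)

Dividing both sides by λ_C:
Δλ/λ_C = 1 - cos θ

For θ = 105°:
Δλ/λ_C = 1 - cos(105°)
Δλ/λ_C = 1 - -0.2588
Δλ/λ_C = 1.2588

This means the shift is 1.2588 × λ_C = 3.0543 pm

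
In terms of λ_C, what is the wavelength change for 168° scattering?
1.9781 λ_C

The Compton shift formula is:
Δλ = λ_C(1 - cos θ)

Dividing both sides by λ_C:
Δλ/λ_C = 1 - cos θ

For θ = 168°:
Δλ/λ_C = 1 - cos(168°)
Δλ/λ_C = 1 - -0.9781
Δλ/λ_C = 1.9781

This means the shift is 1.9781 × λ_C = 4.7996 pm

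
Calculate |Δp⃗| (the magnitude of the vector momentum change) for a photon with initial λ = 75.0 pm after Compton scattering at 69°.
9.9075e-24 kg·m/s

Photon momentum magnitude is p = h/λ.

Initial momentum:
p₀ = h/λ = 6.6261e-34/7.5000e-11 = 8.8348e-24 kg·m/s

After scattering:
λ' = λ + Δλ = 75.0 + 1.5568 = 76.5568 pm
p' = h/λ' = 6.6261e-34/7.6557e-11 = 8.6551e-24 kg·m/s

Momentum is a vector; the scattered photon's direction makes angle θ = 69° with the incident direction. The magnitude of the vector change Δp⃗ = p⃗₀ − p⃗' is found from the law of cosines:
|Δp⃗|² = p₀² + p'² − 2p₀p'cos θ
|Δp⃗|² = (8.8348e-24)² + (8.6551e-24)² − 2·8.8348e-24·8.6551e-24·cos(69°)
|Δp⃗| = 9.9075e-24 kg·m/s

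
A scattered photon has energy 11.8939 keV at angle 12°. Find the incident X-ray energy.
11.9000 keV

Convert final energy to wavelength (hc ≈ 1239.842 keV·pm):
λ' = hc/E' = 1239.842 / 11.8939 = 104.2418 pm

Calculate the Compton shift:
Δλ = λ_C(1 - cos(12°))
Δλ = 2.4263 × (1 - cos(12°))
Δλ = 0.0530 pm

Initial wavelength:
λ = λ' - Δλ = 104.2418 - 0.0530 = 104.1888 pm

Initial energy:
E = hc/λ = 1239.842 / 104.1888 = 11.9000 keV

(Intermediate values are shown rounded; full precision is carried through to the final answer.)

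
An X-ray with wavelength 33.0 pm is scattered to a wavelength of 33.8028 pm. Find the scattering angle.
48.00°

First find the wavelength shift:
Δλ = λ' - λ = 33.8028 - 33.0 = 0.8028 pm

Using Δλ = λ_C(1 - cos θ), with λ_C = h/(m_e·c) ≈ 2.42631024 pm:
cos θ = 1 - Δλ/λ_C
cos θ = 1 - 0.8028/2.42631024
cos θ = 0.669127

θ = arccos(0.669127)
θ = 48.00°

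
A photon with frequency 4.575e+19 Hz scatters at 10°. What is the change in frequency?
2.559e+17 Hz (decrease)

Convert frequency to wavelength (c = 299792458 m/s):
λ₀ = c/f₀ = 299792458/4.575e+19 = 6.5528406e-12 m = 6.5528 pm

Calculate Compton shift:
Δλ = λ_C(1 - cos(10°)) = 0.0369 pm

Final wavelength:
λ' = λ₀ + Δλ = 6.5528 + 0.0369 = 6.5897 pm

Final frequency:
f' = c/λ' = 299792458/6.5897017e-12 = 4.5494086e+19 Hz

Frequency shift (decrease):
Δf = f₀ - f' = 4.575e+19 - 4.5494086e+19 = 2.559e+17 Hz

(Intermediate values are shown rounded; full precision is carried through to the final answer.)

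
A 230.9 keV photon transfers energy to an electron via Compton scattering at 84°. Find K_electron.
66.5148 keV

By energy conservation: K_e = E_initial - E_final

First find the scattered photon energy:
Initial wavelength: λ = hc/E = 5.3696 pm
Compton shift: Δλ = λ_C(1 - cos(84°)) = 2.1727 pm
Final wavelength: λ' = 5.3696 + 2.1727 = 7.5423 pm
Final photon energy: E' = hc/λ' = 164.3852 keV

Electron kinetic energy:
K_e = E - E' = 230.9000 - 164.3852 = 66.5148 keV

(Intermediate values are shown rounded; full precision is carried through to the final answer.)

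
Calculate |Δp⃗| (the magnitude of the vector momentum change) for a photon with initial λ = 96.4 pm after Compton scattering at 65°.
7.3338e-24 kg·m/s

Photon momentum magnitude is p = h/λ.

Initial momentum:
p₀ = h/λ = 6.6261e-34/9.6400e-11 = 6.8735e-24 kg·m/s

After scattering:
λ' = λ + Δλ = 96.4 + 1.4009 = 97.8009 pm
p' = h/λ' = 6.6261e-34/9.7801e-11 = 6.7751e-24 kg·m/s

Momentum is a vector; the scattered photon's direction makes angle θ = 65° with the incident direction. The magnitude of the vector change Δp⃗ = p⃗₀ − p⃗' is found from the law of cosines:
|Δp⃗|² = p₀² + p'² − 2p₀p'cos θ
|Δp⃗|² = (6.8735e-24)² + (6.7751e-24)² − 2·6.8735e-24·6.7751e-24·cos(65°)
|Δp⃗| = 7.3338e-24 kg·m/s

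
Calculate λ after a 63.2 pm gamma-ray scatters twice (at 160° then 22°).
68.0830 pm

Apply Compton shift twice:

First scattering at θ₁ = 160°:
Δλ₁ = λ_C(1 - cos(160°))
Δλ₁ = 2.4263 × 1.9397
Δλ₁ = 4.7063 pm

After first scattering:
λ₁ = 63.2 + 4.7063 = 67.9063 pm

Second scattering at θ₂ = 22°:
Δλ₂ = λ_C(1 - cos(22°))
Δλ₂ = 2.4263 × 0.0728
Δλ₂ = 0.1767 pm

Final wavelength:
λ₂ = 67.9063 + 0.1767 = 68.0830 pm

Total shift: Δλ_total = 4.7063 + 0.1767 = 4.8830 pm

(Intermediate values are shown rounded; full precision is carried through to the final answer.)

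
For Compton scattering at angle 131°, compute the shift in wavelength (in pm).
4.0181 pm

Using the Compton scattering formula:
Δλ = λ_C(1 - cos θ)

where λ_C = h/(m_e·c) ≈ 2.4263 pm is the Compton wavelength of an electron.

For θ = 131°:
cos(131°) = -0.6561
1 - cos(131°) = 1.6561

Δλ = 2.4263 × 1.6561
Δλ = 4.0181 pm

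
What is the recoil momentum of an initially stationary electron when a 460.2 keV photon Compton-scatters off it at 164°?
3.3231e-22 kg·m/s

The electron is initially at rest, so by conservation of momentum:
p⃗_e = p⃗₀ − p⃗'  (incident photon momentum minus scattered photon momentum)

Photon momentum magnitudes (p = h/λ = E/c):
λ₀ = hc/E₀ = 2.6941 pm → p₀ = h/λ₀ = 2.4594e-22 kg·m/s
Δλ = λ_C(1 − cos 164°) = 4.7586 pm
λ' = 7.4528 pm → p' = h/λ' = 8.8908e-23 kg·m/s

The scattered photon makes angle θ = 164° with the incident direction, so by the law of cosines:
|p⃗_e|² = p₀² + p'² − 2p₀p'cos θ
|p⃗_e|² = (2.4594e-22)² + (8.8908e-23)² − 2·2.4594e-22·8.8908e-23·cos(164°)
|p⃗_e| = 3.3231e-22 kg·m/s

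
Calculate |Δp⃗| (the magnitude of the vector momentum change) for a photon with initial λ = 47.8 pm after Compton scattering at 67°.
1.5076e-23 kg·m/s

Photon momentum magnitude is p = h/λ.

Initial momentum:
p₀ = h/λ = 6.6261e-34/4.7800e-11 = 1.3862e-23 kg·m/s

After scattering:
λ' = λ + Δλ = 47.8 + 1.4783 = 49.2783 pm
p' = h/λ' = 6.6261e-34/4.9278e-11 = 1.3446e-23 kg·m/s

Momentum is a vector; the scattered photon's direction makes angle θ = 67° with the incident direction. The magnitude of the vector change Δp⃗ = p⃗₀ − p⃗' is found from the law of cosines:
|Δp⃗|² = p₀² + p'² − 2p₀p'cos θ
|Δp⃗|² = (1.3862e-23)² + (1.3446e-23)² − 2·1.3862e-23·1.3446e-23·cos(67°)
|Δp⃗| = 1.5076e-23 kg·m/s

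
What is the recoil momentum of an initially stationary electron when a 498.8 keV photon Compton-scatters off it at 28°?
1.2521e-22 kg·m/s

The electron is initially at rest, so by conservation of momentum:
p⃗_e = p⃗₀ − p⃗'  (incident photon momentum minus scattered photon momentum)

Photon momentum magnitudes (p = h/λ = E/c):
λ₀ = hc/E₀ = 2.4856 pm → p₀ = h/λ₀ = 2.6657e-22 kg·m/s
Δλ = λ_C(1 − cos 28°) = 0.2840 pm
λ' = 2.7697 pm → p' = h/λ' = 2.3924e-22 kg·m/s

The scattered photon makes angle θ = 28° with the incident direction, so by the law of cosines:
|p⃗_e|² = p₀² + p'² − 2p₀p'cos θ
|p⃗_e|² = (2.6657e-22)² + (2.3924e-22)² − 2·2.6657e-22·2.3924e-22·cos(28°)
|p⃗_e| = 1.2521e-22 kg·m/s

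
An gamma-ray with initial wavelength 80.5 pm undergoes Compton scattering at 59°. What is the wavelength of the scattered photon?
81.6767 pm

Using the Compton scattering formula:
λ' = λ + Δλ = λ + λ_C(1 - cos θ)

Given:
- Initial wavelength λ = 80.5 pm
- Scattering angle θ = 59°
- Compton wavelength λ_C ≈ 2.4263 pm

Calculate the shift:
Δλ = 2.4263 × (1 - cos(59°))
Δλ = 2.4263 × 0.4850
Δλ = 1.1767 pm

Final wavelength:
λ' = 80.5 + 1.1767 = 81.6767 pm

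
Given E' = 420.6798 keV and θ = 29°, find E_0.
469.1000 keV

Convert final energy to wavelength (hc ≈ 1239.842 keV·pm):
λ' = hc/E' = 1239.842 / 420.6798 = 2.9472 pm

Calculate the Compton shift:
Δλ = λ_C(1 - cos(29°))
Δλ = 2.4263 × (1 - cos(29°))
Δλ = 0.3042 pm

Initial wavelength:
λ = λ' - Δλ = 2.9472 - 0.3042 = 2.6430 pm

Initial energy:
E = hc/λ = 1239.842 / 2.6430 = 469.1000 keV

(Intermediate values are shown rounded; full precision is carried through to the final answer.)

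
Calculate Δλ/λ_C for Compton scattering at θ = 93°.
1.0523 λ_C

The Compton shift formula is:
Δλ = λ_C(1 - cos θ)

Dividing both sides by λ_C:
Δλ/λ_C = 1 - cos θ

For θ = 93°:
Δλ/λ_C = 1 - cos(93°)
Δλ/λ_C = 1 - -0.0523
Δλ/λ_C = 1.0523

This means the shift is 1.0523 × λ_C = 2.5533 pm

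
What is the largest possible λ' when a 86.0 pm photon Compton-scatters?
90.8526 pm (at θ = 180°)

The Compton shift is Δλ = λ_C(1 − cos θ).

Since cos θ ranges from −1 to 1, the factor (1 − cos θ) ranges from 0 to 2; the maximum shift occurs at θ = 180° (backscattering):
Δλ_max = 2λ_C = 2 × 2.4263 pm = 4.8526 pm

Maximum scattered wavelength:
λ'_max = λ₀ + Δλ_max = 86.0 + 4.8526 = 90.8526 pm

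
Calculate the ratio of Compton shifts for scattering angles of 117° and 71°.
117° produces the larger shift by a factor of 2.156

Calculate both shifts using Δλ = λ_C(1 - cos θ):

For θ₁ = 71°:
Δλ₁ = 2.4263 × (1 - cos(71°))
Δλ₁ = 2.4263 × 0.6744
Δλ₁ = 1.6364 pm

For θ₂ = 117°:
Δλ₂ = 2.4263 × (1 - cos(117°))
Δλ₂ = 2.4263 × 1.4540
Δλ₂ = 3.5278 pm

The 117° angle produces the larger shift.
Ratio: 3.5278/1.6364 = 2.156

(Intermediate values are shown rounded; full precision is carried through to the final answer.)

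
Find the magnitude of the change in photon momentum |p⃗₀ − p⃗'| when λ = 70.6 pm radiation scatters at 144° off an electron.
1.7330e-23 kg·m/s

Photon momentum magnitude is p = h/λ.

Initial momentum:
p₀ = h/λ = 6.6261e-34/7.0600e-11 = 9.3854e-24 kg·m/s

After scattering:
λ' = λ + Δλ = 70.6 + 4.3892 = 74.9892 pm
p' = h/λ' = 6.6261e-34/7.4989e-11 = 8.8360e-24 kg·m/s

Momentum is a vector; the scattered photon's direction makes angle θ = 144° with the incident direction. The magnitude of the vector change Δp⃗ = p⃗₀ − p⃗' is found from the law of cosines:
|Δp⃗|² = p₀² + p'² − 2p₀p'cos θ
|Δp⃗|² = (9.3854e-24)² + (8.8360e-24)² − 2·9.3854e-24·8.8360e-24·cos(144°)
|Δp⃗| = 1.7330e-23 kg·m/s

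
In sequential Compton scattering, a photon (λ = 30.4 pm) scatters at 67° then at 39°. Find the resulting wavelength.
32.4190 pm

Apply Compton shift twice:

First scattering at θ₁ = 67°:
Δλ₁ = λ_C(1 - cos(67°))
Δλ₁ = 2.4263 × 0.6093
Δλ₁ = 1.4783 pm

After first scattering:
λ₁ = 30.4 + 1.4783 = 31.8783 pm

Second scattering at θ₂ = 39°:
Δλ₂ = λ_C(1 - cos(39°))
Δλ₂ = 2.4263 × 0.2229
Δλ₂ = 0.5407 pm

Final wavelength:
λ₂ = 31.8783 + 0.5407 = 32.4190 pm

Total shift: Δλ_total = 1.4783 + 0.5407 = 2.0190 pm

(Intermediate values are shown rounded; full precision is carried through to the final answer.)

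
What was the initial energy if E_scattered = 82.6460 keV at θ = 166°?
121.2999 keV

Convert final energy to wavelength (hc ≈ 1239.842 keV·pm):
λ' = hc/E' = 1239.842 / 82.6460 = 15.0018 pm

Calculate the Compton shift:
Δλ = λ_C(1 - cos(166°))
Δλ = 2.4263 × (1 - cos(166°))
Δλ = 4.7805 pm

Initial wavelength:
λ = λ' - Δλ = 15.0018 - 4.7805 = 10.2213 pm

Initial energy:
E = hc/λ = 1239.842 / 10.2213 = 121.2999 keV

(Intermediate values are shown rounded; full precision is carried through to the final answer.)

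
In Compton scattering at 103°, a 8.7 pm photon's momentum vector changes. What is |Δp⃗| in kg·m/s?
1.0473e-22 kg·m/s

Photon momentum magnitude is p = h/λ.

Initial momentum:
p₀ = h/λ = 6.6261e-34/8.7000e-12 = 7.6162e-23 kg·m/s

After scattering:
λ' = λ + Δλ = 8.7 + 2.9721 = 11.6721 pm
p' = h/λ' = 6.6261e-34/1.1672e-11 = 5.6768e-23 kg·m/s

Momentum is a vector; the scattered photon's direction makes angle θ = 103° with the incident direction. The magnitude of the vector change Δp⃗ = p⃗₀ − p⃗' is found from the law of cosines:
|Δp⃗|² = p₀² + p'² − 2p₀p'cos θ
|Δp⃗|² = (7.6162e-23)² + (5.6768e-23)² − 2·7.6162e-23·5.6768e-23·cos(103°)
|Δp⃗| = 1.0473e-22 kg·m/s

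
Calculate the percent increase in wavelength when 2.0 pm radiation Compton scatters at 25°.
11.3663%

Calculate the Compton shift:
Δλ = λ_C(1 - cos(25°))
Δλ = 2.4263 × (1 - cos(25°))
Δλ = 2.4263 × 0.0937
Δλ = 0.2273 pm

Percentage change:
(Δλ/λ₀) × 100 = (0.2273/2.0) × 100
= 11.3663%

(Intermediate values are shown rounded; full precision is carried through to the final answer.)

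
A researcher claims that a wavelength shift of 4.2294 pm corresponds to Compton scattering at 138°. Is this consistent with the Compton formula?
Yes, consistent

Calculate the expected shift for θ = 138°:

Δλ_expected = λ_C(1 - cos(138°))
Δλ_expected = 2.4263 × (1 - cos(138°))
Δλ_expected = 2.4263 × 1.7431
Δλ_expected = 4.2294 pm

Given shift: 4.2294 pm
Expected shift: 4.2294 pm
Difference: 0.0000 pm

The values match. This is consistent with Compton scattering at the stated angle.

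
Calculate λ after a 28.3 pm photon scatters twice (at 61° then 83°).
31.6806 pm

Apply Compton shift twice:

First scattering at θ₁ = 61°:
Δλ₁ = λ_C(1 - cos(61°))
Δλ₁ = 2.4263 × 0.5152
Δλ₁ = 1.2500 pm

After first scattering:
λ₁ = 28.3 + 1.2500 = 29.5500 pm

Second scattering at θ₂ = 83°:
Δλ₂ = λ_C(1 - cos(83°))
Δλ₂ = 2.4263 × 0.8781
Δλ₂ = 2.1306 pm

Final wavelength:
λ₂ = 29.5500 + 2.1306 = 31.6806 pm

Total shift: Δλ_total = 1.2500 + 2.1306 = 3.3806 pm

(Intermediate values are shown rounded; full precision is carried through to the final answer.)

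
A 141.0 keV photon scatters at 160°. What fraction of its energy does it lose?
0.3486 (or 34.86%)

Calculate initial and final photon energies:

Initial: E₀ = 141.0 keV → λ₀ = 8.7932 pm
Compton shift: Δλ = 4.7063 pm
Final wavelength: λ' = 13.4995 pm
Final energy: E' = 91.8435 keV

Fractional energy loss:
(E₀ - E')/E₀ = (141.0000 - 91.8435)/141.0000
= 49.1565/141.0000
= 0.3486
= 34.86%

(Intermediate values are shown rounded; full precision is carried through to the final answer.)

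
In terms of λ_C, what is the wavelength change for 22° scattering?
0.0728 λ_C

The Compton shift formula is:
Δλ = λ_C(1 - cos θ)

Dividing both sides by λ_C:
Δλ/λ_C = 1 - cos θ

For θ = 22°:
Δλ/λ_C = 1 - cos(22°)
Δλ/λ_C = 1 - 0.9272
Δλ/λ_C = 0.0728

This means the shift is 0.0728 × λ_C = 0.1767 pm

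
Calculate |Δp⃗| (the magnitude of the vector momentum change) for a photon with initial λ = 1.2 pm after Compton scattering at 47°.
4.0586e-22 kg·m/s

Photon momentum magnitude is p = h/λ.

Initial momentum:
p₀ = h/λ = 6.6261e-34/1.2000e-12 = 5.5217e-22 kg·m/s

After scattering:
λ' = λ + Δλ = 1.2 + 0.7716 = 1.9716 pm
p' = h/λ' = 6.6261e-34/1.9716e-12 = 3.3608e-22 kg·m/s

Momentum is a vector; the scattered photon's direction makes angle θ = 47° with the incident direction. The magnitude of the vector change Δp⃗ = p⃗₀ − p⃗' is found from the law of cosines:
|Δp⃗|² = p₀² + p'² − 2p₀p'cos θ
|Δp⃗|² = (5.5217e-22)² + (3.3608e-22)² − 2·5.5217e-22·3.3608e-22·cos(47°)
|Δp⃗| = 4.0586e-22 kg·m/s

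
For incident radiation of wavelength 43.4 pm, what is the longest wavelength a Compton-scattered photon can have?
48.2526 pm (at θ = 180°)

The Compton shift is Δλ = λ_C(1 − cos θ).

Since cos θ ranges from −1 to 1, the factor (1 − cos θ) ranges from 0 to 2; the maximum shift occurs at θ = 180° (backscattering):
Δλ_max = 2λ_C = 2 × 2.4263 pm = 4.8526 pm

Maximum scattered wavelength:
λ'_max = λ₀ + Δλ_max = 43.4 + 4.8526 = 48.2526 pm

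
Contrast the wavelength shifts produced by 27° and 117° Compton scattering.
117° produces the larger shift by a factor of 13.340

Calculate both shifts using Δλ = λ_C(1 - cos θ):

For θ₁ = 27°:
Δλ₁ = 2.4263 × (1 - cos(27°))
Δλ₁ = 2.4263 × 0.1090
Δλ₁ = 0.2645 pm

For θ₂ = 117°:
Δλ₂ = 2.4263 × (1 - cos(117°))
Δλ₂ = 2.4263 × 1.4540
Δλ₂ = 3.5278 pm

The 117° angle produces the larger shift.
Ratio: 3.5278/0.2645 = 13.340

(Intermediate values are shown rounded; full precision is carried through to the final answer.)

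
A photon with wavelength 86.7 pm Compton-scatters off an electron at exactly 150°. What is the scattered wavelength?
91.2276 pm

Using the Compton formula: λ' = λ + λ_C(1 − cos θ)

For θ = 150°, cos θ = -√3/2 (exact) ≈ -0.8660, so:
1 − cos 150° = 1 − (-√3/2) ≈ 1.8660

Δλ = λ_C × 1.8660 = 2.4263 × 1.8660 = 4.5276 pm

λ' = 86.7 + 4.5276 = 91.2276 pm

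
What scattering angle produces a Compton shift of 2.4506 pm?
90.57°

From the Compton formula Δλ = λ_C(1 - cos θ), we can solve for θ:

cos θ = 1 - Δλ/λ_C

Given:
- Δλ = 2.4506 pm
- λ_C = h/(m_e·c) ≈ 2.42631024 pm

cos θ = 1 - 2.4506/2.42631024
cos θ = 1 - 1.010011
cos θ = -0.010011

θ = arccos(-0.010011)
θ = 90.57°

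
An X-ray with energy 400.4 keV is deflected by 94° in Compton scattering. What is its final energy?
217.8192 keV

First convert energy to wavelength:
λ = hc/E, with hc ≈ 1239.842 keV·pm (i.e. 1239.842 eV·nm)

For E = 400.4 keV = 400400 eV:
λ = 1239.842 keV·pm / 400.4 keV
λ = 3.0965 pm

Calculate the Compton shift:
Δλ = λ_C(1 - cos(94°)) = 2.4263 × 1.0698
Δλ = 2.5956 pm

Final wavelength:
λ' = 3.0965 + 2.5956 = 5.6921 pm

Final energy:
E' = hc/λ' = 1239.842 / 5.6921 = 217.8192 keV

(Intermediate values are shown rounded; full precision is carried through to the final answer.)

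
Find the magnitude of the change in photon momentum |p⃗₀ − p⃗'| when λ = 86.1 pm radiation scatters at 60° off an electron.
7.6429e-24 kg·m/s

Photon momentum magnitude is p = h/λ.

Initial momentum:
p₀ = h/λ = 6.6261e-34/8.6100e-11 = 7.6958e-24 kg·m/s

After scattering:
λ' = λ + Δλ = 86.1 + 1.2132 = 87.3132 pm
p' = h/λ' = 6.6261e-34/8.7313e-11 = 7.5889e-24 kg·m/s

Momentum is a vector; the scattered photon's direction makes angle θ = 60° with the incident direction. The magnitude of the vector change Δp⃗ = p⃗₀ − p⃗' is found from the law of cosines:
|Δp⃗|² = p₀² + p'² − 2p₀p'cos θ
|Δp⃗|² = (7.6958e-24)² + (7.5889e-24)² − 2·7.6958e-24·7.5889e-24·cos(60°)
|Δp⃗| = 7.6429e-24 kg·m/s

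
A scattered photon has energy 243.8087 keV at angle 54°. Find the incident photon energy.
303.5001 keV

Convert final energy to wavelength (hc ≈ 1239.842 keV·pm):
λ' = hc/E' = 1239.842 / 243.8087 = 5.0853 pm

Calculate the Compton shift:
Δλ = λ_C(1 - cos(54°))
Δλ = 2.4263 × (1 - cos(54°))
Δλ = 1.0002 pm

Initial wavelength:
λ = λ' - Δλ = 5.0853 - 1.0002 = 4.0851 pm

Initial energy:
E = hc/λ = 1239.842 / 4.0851 = 303.5001 keV

(Intermediate values are shown rounded; full precision is carried through to the final answer.)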